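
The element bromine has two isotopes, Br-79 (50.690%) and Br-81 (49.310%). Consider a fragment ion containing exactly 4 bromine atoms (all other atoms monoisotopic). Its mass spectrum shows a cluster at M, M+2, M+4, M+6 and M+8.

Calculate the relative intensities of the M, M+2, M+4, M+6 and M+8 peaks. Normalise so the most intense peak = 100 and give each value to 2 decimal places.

Each Br atom is independently Br-79 (p = 0.50690) or Br-81 (q = 0.49310); the cluster is the binomial expansion (p + q)^4.
P(M) = 0.50690^4 = 0.066022
P(M+2) = 4 × 0.50690^3 × 0.49310^1 = 0.256899
P(M+4) = 6 × 0.50690^2 × 0.49310^2 = 0.374857
P(M+6) = 4 × 0.50690^1 × 0.49310^3 = 0.243101
P(M+8) = 0.49310^4 = 0.059121
The M+4 peak is largest (0.374857); scaling to 100 gives 17.61 : 68.53 : 100.00 : 64.85 : 15.77.

17.61 : 68.53 : 100.00 : 64.85 : 15.77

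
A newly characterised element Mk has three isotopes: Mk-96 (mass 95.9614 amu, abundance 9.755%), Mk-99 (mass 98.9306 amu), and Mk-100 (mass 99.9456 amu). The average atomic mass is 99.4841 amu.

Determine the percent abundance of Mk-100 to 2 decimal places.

The remaining 90.245% is split between Mk-99 (fraction x) and Mk-100 (fraction 0.90245 − x).
Substituting: 98.9306x + 99.9456(0.90245 − x) = 90.12306543
(98.9306 − 99.9456)x = -0.07284129  ⇒  x = 0.07176, y = 0.83069
Mk-99: 7.18%, Mk-100: 83.07%.

83.07%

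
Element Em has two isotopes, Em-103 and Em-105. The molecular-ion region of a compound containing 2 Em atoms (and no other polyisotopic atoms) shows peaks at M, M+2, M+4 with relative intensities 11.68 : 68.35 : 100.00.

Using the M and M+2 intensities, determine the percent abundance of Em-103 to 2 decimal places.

25.47%

Let p = fractional abundance of Em-103. I(M+2)/I(M) = [C(2,1)·p^1·(1−p)] / p^2 = 2·(1−p)/p = 68.35/11.68 = 5.8519
(1−p)/p = 5.8519/2 = 2.9259  ⇒  p = 1/(1 + 2.9259) = 0.2547
Em-103: 25.47%, Em-105: 74.53%.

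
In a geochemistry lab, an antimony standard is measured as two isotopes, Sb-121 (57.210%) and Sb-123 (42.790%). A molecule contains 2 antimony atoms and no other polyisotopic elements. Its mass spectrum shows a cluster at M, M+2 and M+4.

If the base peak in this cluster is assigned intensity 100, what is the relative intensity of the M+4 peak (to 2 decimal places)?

37.40

Term probabilities: M 0.3273, M+2 0.4896, M+4 0.1831. Base peak = M+2.
P(M+2) = C(2,1) × 0.57210^1 × 0.42790^1 = 2 × 0.5721 × 0.4279 = 0.489603 (base)
P(M+4) = C(2,2) × 0.57210^0 × 0.42790^2 = 1 × 1.0000 × 0.18309841 = 0.183098
Relative intensity = 0.183098 / 0.489603 × 100 = 37.40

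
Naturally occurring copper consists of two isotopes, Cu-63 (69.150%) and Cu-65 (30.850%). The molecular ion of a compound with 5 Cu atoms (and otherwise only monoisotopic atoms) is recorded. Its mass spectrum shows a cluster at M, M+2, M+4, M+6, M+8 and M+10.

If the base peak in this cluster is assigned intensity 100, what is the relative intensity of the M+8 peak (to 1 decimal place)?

Term probabilities: M 0.1581, M+2 0.3527, M+4 0.3147, M+6 0.1404, M+8 0.0313, M+10 0.0028. Base peak = M+2.
P(M+2) = C(5,1) × 0.69150^4 × 0.30850^1 = 5 × 0.2286487 × 0.3085 = 0.352691 (base)
P(M+8) = C(5,4) × 0.69150^1 × 0.30850^4 = 5 × 0.6915 × 0.00905776 = 0.031317
Relative intensity = 0.031317 / 0.352691 × 100 = 8.9

8.9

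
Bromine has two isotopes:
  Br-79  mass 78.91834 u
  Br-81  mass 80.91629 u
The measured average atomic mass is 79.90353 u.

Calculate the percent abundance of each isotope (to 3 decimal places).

Br-79: 50.690%, Br-81: 49.310%

Let x be the fractional abundance of Br-79; then Br-81 has abundance 1 − x.
78.91834·x + 80.91629·(1 − x) = 79.90353
(78.91834 − 80.91629)·x = 79.90353 − 80.91629
x = -1.01276 / -1.99795 = 0.50690 → 50.690% Br-79, 49.310% Br-81.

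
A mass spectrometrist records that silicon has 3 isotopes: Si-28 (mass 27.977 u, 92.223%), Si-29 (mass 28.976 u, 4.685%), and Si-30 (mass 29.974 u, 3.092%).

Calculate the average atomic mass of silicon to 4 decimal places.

28.0856 u

Average mass = Σ (abundance × isotope mass) = 0.92223 × 27.977 + 0.04685 × 28.976 + 0.03092 × 29.974
= 25.80123 + 1.35753 + 0.92680 = 28.08556 u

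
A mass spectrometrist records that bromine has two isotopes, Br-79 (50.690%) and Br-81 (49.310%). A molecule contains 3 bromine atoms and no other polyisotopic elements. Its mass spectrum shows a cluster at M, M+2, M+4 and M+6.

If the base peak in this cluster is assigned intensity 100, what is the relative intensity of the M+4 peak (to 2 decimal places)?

97.28

Term probabilities: M 0.1302, M+2 0.3801, M+4 0.3698, M+6 0.1199. Base peak = M+2.
P(M+2) = C(3,1) × 0.50690^2 × 0.49310^1 = 3 × 0.25694761 × 0.4931 = 0.380103 (base)
P(M+4) = C(3,2) × 0.50690^1 × 0.49310^2 = 3 × 0.5069 × 0.24314761 = 0.369755
Relative intensity = 0.369755 / 0.380103 × 100 = 97.28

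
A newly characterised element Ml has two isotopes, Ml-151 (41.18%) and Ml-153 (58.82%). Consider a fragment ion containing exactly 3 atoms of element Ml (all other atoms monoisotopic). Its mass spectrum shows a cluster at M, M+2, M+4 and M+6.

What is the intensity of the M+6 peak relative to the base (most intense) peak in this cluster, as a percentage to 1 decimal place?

Binomial terms of (0.4118 + 0.5882)^3: M 0.0698, M+2 0.2992, M+4 0.4274, M+6 0.2035 → M+4 is the base peak.
P(M+4) = C(3,2) × 0.4118^1 × 0.5882^2 = 3 × 0.4118 × 0.34597924 = 0.427423 (base)
P(M+6) = C(3,3) × 0.4118^0 × 0.5882^3 = 1 × 1.0000 × 0.20350499 = 0.203505
Relative intensity = 0.203505 / 0.427423 × 100 = 47.6

47.6%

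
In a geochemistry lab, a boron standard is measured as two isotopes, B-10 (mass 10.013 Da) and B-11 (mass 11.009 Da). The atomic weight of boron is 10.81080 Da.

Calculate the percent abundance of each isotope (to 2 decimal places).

With x = fraction of B-10 (so B-11 is 1 − x):
10.013·x + 11.009·(1 − x) = 10.81080
(10.013 − 11.009)·x = 10.81080 − 11.009
x = -0.19820 / -0.996 = 0.19900 → 19.90% B-10, 80.10% B-11.

B-10: 19.90%, B-11: 80.10%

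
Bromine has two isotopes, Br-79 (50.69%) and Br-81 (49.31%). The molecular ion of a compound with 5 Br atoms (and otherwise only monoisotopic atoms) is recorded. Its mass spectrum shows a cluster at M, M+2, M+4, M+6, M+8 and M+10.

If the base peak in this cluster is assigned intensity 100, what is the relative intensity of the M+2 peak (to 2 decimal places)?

51.40

(0.5069 + 0.4931)^5 gives M 0.0335, M+2 0.1628, M+4 0.3167, M+6 0.3081, M+8 0.1498, M+10 0.0292; the largest is M+4.
P(M+4) = C(5,2) × 0.5069^3 × 0.4931^2 = 10 × 0.13024674 × 0.24314761 = 0.316692 (base)
P(M+2) = C(5,1) × 0.5069^4 × 0.4931^1 = 5 × 0.06602207 × 0.4931 = 0.162777
Relative intensity = 0.162777 / 0.316692 × 100 = 51.40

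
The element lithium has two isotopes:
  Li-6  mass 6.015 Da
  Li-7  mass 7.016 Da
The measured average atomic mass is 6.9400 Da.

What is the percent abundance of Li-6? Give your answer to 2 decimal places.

With x = fraction of Li-6 (so Li-7 is 1 − x):
6.015·x + 7.016·(1 − x) = 6.9400
(6.015 − 7.016)·x = 6.9400 − 7.016
x = -0.0760 / -1.001 = 0.07592 → 7.59% Li-6, 92.41% Li-7.

7.59%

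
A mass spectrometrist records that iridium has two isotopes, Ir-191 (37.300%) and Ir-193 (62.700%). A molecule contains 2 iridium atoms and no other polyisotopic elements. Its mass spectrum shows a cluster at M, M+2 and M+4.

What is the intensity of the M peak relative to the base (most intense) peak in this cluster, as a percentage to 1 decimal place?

29.7%

Binomial terms of (0.37300 + 0.62700)^2: M 0.1391, M+2 0.4677, M+4 0.3931 → M+2 is the base peak.
P(M+2) = C(2,1) × 0.37300^1 × 0.62700^1 = 2 × 0.3730 × 0.6270 = 0.467742 (base)
P(M) = C(2,0) × 0.37300^2 × 0.62700^0 = 1 × 0.139129 × 1.0000 = 0.139129
Relative intensity = 0.139129 / 0.467742 × 100 = 29.7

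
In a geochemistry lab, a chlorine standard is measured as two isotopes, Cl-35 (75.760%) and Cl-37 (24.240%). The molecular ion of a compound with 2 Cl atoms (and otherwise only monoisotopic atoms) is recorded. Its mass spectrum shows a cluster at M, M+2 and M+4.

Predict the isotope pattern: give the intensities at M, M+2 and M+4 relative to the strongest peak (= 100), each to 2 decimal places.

100.00 : 63.99 : 10.24

Each Cl atom is independently Cl-35 (p = 0.75760) or Cl-37 (q = 0.24240); the cluster is the binomial expansion (p + q)^2.
P(M) = 0.75760^2 = 0.573958
P(M+2) = 2 × 0.75760^1 × 0.24240^1 = 0.367284
P(M+4) = 0.24240^2 = 0.058758
The M peak is largest (0.573958); scaling to 100 gives 100.00 : 63.99 : 10.24.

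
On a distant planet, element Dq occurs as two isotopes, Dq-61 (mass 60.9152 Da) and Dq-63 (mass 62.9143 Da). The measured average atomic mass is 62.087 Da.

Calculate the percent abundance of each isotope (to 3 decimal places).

Dq-61: 41.384%, Dq-63: 58.616%

Let x be the fractional abundance of Dq-61; then Dq-63 has abundance 1 − x.
60.9152·x + 62.9143·(1 − x) = 62.087
(60.9152 − 62.9143)·x = 62.087 − 62.9143
x = -0.8273 / -1.9991 = 0.41384 → 41.384% Dq-61, 58.616% Dq-63.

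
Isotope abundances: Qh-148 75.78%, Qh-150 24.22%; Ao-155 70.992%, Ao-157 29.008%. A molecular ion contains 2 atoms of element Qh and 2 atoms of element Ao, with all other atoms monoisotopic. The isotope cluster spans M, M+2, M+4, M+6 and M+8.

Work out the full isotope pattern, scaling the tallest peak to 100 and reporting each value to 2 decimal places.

68.66 : 100.00 : 54.34 : 13.06 : 1.17

Element Qh pattern (n=2): 0.57426084 : 0.36707832 : 0.05866084
Element Ao pattern (n=2): 0.50398641 : 0.41186719 : 0.08414641
Convolve the two distributions (both contribute in 2-u steps):
  M: 0.57426084×0.50398641 = 0.289420
  M+2: 0.57426084×0.41186719 + 0.36707832×0.50398641 = 0.421522
  M+4: 0.57426084×0.08414641 + 0.36707832×0.41186719 + 0.05866084×0.50398641 = 0.229074
  M+6: 0.36707832×0.08414641 + 0.05866084×0.41186719 = 0.055049
  M+8: 0.05866084×0.08414641 = 0.004936
Scale to base peak (0.421522) = 100: 68.66 : 100.00 : 54.34 : 13.06 : 1.17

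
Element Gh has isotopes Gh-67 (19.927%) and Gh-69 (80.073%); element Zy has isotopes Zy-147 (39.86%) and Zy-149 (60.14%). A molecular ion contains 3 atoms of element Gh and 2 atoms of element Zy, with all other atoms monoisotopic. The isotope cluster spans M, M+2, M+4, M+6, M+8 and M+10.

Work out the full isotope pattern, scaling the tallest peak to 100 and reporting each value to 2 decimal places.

Element Gh pattern (n=3): 0.00791272 : 0.09538744 : 0.38329696 : 0.51340288
Element Zy pattern (n=2): 0.15888196 : 0.47943608 : 0.36168196
Convolve the two distributions (both contribute in 2-u steps):
  M: 0.00791272×0.15888196 = 0.001257
  M+2: 0.00791272×0.47943608 + 0.09538744×0.15888196 = 0.018949
  M+4: 0.00791272×0.36168196 + 0.09538744×0.47943608 + 0.38329696×0.15888196 = 0.109493
  M+6: 0.09538744×0.36168196 + 0.38329696×0.47943608 + 0.51340288×0.15888196 = 0.299837
  M+8: 0.38329696×0.36168196 + 0.51340288×0.47943608 = 0.384775
  M+10: 0.51340288×0.36168196 = 0.185689
Scale to base peak (0.384775) = 100: 0.33 : 4.92 : 28.46 : 77.93 : 100.00 : 48.26

0.33 : 4.92 : 28.46 : 77.93 : 100.00 : 48.26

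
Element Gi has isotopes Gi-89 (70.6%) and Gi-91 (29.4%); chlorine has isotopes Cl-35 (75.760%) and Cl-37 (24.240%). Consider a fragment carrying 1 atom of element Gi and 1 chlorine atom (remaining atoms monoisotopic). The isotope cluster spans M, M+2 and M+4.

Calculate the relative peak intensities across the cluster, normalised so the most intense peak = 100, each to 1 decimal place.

100.0 : 73.6 : 13.3

Element Gi pattern (n=1): 0.7060 : 0.2940
Chlorine pattern (n=1): 0.7576 : 0.2424
Convolve the two distributions (both contribute in 2-u steps):
  M: 0.7060×0.7576 = 0.534866
  M+2: 0.7060×0.2424 + 0.2940×0.7576 = 0.393869
  M+4: 0.2940×0.2424 = 0.071266
Scale to base peak (0.534866) = 100: 100.0 : 73.6 : 13.3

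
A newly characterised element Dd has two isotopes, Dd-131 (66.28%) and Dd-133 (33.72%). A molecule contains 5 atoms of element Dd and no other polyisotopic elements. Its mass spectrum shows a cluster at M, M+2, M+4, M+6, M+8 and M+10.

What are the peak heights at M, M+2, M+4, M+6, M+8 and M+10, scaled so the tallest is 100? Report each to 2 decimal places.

38.64 : 98.28 : 100.00 : 50.88 : 12.94 : 1.32

Each Dd atom is independently Dd-131 (p = 0.6628) or Dd-133 (q = 0.3372); the cluster is the binomial expansion (p + q)^5.
P(M) = 0.6628^5 = 0.127912
P(M+2) = 5 × 0.6628^4 × 0.3372^1 = 0.325378
P(M+4) = 10 × 0.6628^3 × 0.3372^2 = 0.331072
P(M+6) = 10 × 0.6628^2 × 0.3372^3 = 0.168433
P(M+8) = 5 × 0.6628^1 × 0.3372^4 = 0.042845
P(M+10) = 0.3372^5 = 0.004360
The M+4 peak is largest (0.331072); scaling to 100 gives 38.64 : 98.28 : 100.00 : 50.88 : 12.94 : 1.32.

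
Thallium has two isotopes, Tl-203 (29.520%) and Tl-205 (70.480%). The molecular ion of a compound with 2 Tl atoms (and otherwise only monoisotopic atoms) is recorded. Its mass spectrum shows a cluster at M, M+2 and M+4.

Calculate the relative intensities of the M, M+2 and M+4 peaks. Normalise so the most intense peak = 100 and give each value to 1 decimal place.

Each Tl atom is independently Tl-203 (p = 0.29520) or Tl-205 (q = 0.70480); the cluster is the binomial expansion (p + q)^2.
P(M) = 0.29520^2 = 0.087143
P(M+2) = 2 × 0.29520^1 × 0.70480^1 = 0.416114
P(M+4) = 0.70480^2 = 0.496743
The M+4 peak is largest (0.496743); scaling to 100 gives 17.5 : 83.8 : 100.0.

17.5 : 83.8 : 100.0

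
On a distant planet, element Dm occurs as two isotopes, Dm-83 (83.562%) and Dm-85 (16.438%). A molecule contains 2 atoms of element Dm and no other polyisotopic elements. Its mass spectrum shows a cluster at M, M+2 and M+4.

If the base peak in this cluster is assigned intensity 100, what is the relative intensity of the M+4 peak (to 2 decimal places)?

3.87

Term probabilities: M 0.6983, M+2 0.2747, M+4 0.0270. Base peak = M.
P(M) = C(2,0) × 0.83562^2 × 0.16438^0 = 1 × 0.69826078 × 1.0000 = 0.698261 (base)
P(M+4) = C(2,2) × 0.83562^0 × 0.16438^2 = 1 × 1.0000 × 0.02702078 = 0.027021
Relative intensity = 0.027021 / 0.698261 × 100 = 3.87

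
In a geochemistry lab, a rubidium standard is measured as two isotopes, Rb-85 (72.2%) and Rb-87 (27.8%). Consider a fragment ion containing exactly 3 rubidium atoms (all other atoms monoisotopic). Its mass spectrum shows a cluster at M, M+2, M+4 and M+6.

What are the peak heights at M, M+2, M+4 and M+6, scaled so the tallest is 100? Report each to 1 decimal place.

86.6 : 100.0 : 38.5 : 4.9

The 3 Rb atoms are independent, so intensities follow the terms of (0.722 + 0.278)^3.
P(M) = 0.722^3 = 0.376367
P(M+2) = 3 × 0.722^2 × 0.278^1 = 0.434751
P(M+4) = 3 × 0.722^1 × 0.278^2 = 0.167397
P(M+6) = 0.278^3 = 0.021485
The M+2 peak is largest (0.434751); scaling to 100 gives 86.6 : 100.0 : 38.5 : 4.9.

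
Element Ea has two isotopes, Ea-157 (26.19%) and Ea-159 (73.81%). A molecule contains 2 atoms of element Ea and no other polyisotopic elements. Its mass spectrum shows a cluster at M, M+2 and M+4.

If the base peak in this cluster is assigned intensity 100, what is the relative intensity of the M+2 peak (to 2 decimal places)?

70.97

(0.2619 + 0.7381)^2 gives M 0.0686, M+2 0.3866, M+4 0.5448; the largest is M+4.
P(M+4) = C(2,2) × 0.2619^0 × 0.7381^2 = 1 × 1.0000 × 0.54479161 = 0.544792 (base)
P(M+2) = C(2,1) × 0.2619^1 × 0.7381^1 = 2 × 0.2619 × 0.7381 = 0.386617
Relative intensity = 0.386617 / 0.544792 × 100 = 70.97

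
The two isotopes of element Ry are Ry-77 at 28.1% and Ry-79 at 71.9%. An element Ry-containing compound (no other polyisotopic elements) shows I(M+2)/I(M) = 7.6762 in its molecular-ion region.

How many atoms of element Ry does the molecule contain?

The M+2/M ratio from n Ry atoms is n · q/p = n · 0.719/0.281.
n = 7.6762 × 0.281/0.719 = 3.00 ≈ 3

3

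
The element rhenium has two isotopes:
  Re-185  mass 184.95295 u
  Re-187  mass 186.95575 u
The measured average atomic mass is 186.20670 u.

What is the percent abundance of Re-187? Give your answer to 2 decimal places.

Writing the weighted mean with unknown fraction x of Re-185:
184.95295·x + 186.95575·(1 − x) = 186.20670
(184.95295 − 186.95575)·x = 186.20670 − 186.95575
x = -0.74905 / -2.00280 = 0.37400 → 37.40% Re-185, 62.60% Re-187.

62.60%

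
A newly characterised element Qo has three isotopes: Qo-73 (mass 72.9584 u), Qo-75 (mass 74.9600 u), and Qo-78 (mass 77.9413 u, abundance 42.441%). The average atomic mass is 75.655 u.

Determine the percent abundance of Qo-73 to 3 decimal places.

The remaining 57.559% is split between Qo-73 (fraction x) and Qo-75 (fraction 0.57559 − x).
Substituting: 72.9584x + 74.9600(0.57559 − x) = 42.575932867
(72.9584 − 74.9600)x = -0.570293533  ⇒  x = 0.28492, y = 0.29067
Qo-73: 28.492%, Qo-75: 29.067%.

28.492%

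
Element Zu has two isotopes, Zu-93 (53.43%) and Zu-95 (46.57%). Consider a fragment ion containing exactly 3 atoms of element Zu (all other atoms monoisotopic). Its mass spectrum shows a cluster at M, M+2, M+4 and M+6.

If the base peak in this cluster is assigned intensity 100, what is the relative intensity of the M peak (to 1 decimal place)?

Term probabilities: M 0.1525, M+2 0.3988, M+4 0.3476, M+6 0.1010. Base peak = M+2.
P(M+2) = C(3,1) × 0.5343^2 × 0.4657^1 = 3 × 0.28547649 × 0.4657 = 0.398839 (base)
P(M) = C(3,0) × 0.5343^3 × 0.4657^0 = 1 × 0.15253009 × 1.0000 = 0.152530
Relative intensity = 0.152530 / 0.398839 × 100 = 38.2

38.2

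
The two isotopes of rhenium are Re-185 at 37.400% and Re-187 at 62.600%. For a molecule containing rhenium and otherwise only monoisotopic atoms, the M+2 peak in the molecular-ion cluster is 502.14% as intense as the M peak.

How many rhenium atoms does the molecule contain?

3

The M+2/M ratio from n Re atoms is n · q/p = n · 0.62600/0.37400.
n = 5.0214 × 0.37400/0.62600 = 3.00 ≈ 3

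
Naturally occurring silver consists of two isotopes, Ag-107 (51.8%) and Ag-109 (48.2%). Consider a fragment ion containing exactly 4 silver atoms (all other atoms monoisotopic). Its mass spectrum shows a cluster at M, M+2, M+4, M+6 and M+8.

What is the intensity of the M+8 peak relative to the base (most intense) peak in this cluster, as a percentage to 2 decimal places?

14.43%

(0.518 + 0.482)^4 gives M 0.0720, M+2 0.2680, M+4 0.3740, M+6 0.2320, M+8 0.0540; the largest is M+4.
P(M+4) = C(4,2) × 0.518^2 × 0.482^2 = 6 × 0.268324 × 0.232324 = 0.374029 (base)
P(M+8) = C(4,4) × 0.518^0 × 0.482^4 = 1 × 1.0000 × 0.05397444 = 0.053974
Relative intensity = 0.053974 / 0.374029 × 100 = 14.43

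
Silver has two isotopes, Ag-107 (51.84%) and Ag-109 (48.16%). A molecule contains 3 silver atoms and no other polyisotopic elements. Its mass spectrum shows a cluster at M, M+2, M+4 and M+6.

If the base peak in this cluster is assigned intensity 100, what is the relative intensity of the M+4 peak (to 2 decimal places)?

92.90

Binomial terms of (0.5184 + 0.4816)^3: M 0.1393, M+2 0.3883, M+4 0.3607, M+6 0.1117 → M+2 is the base peak.
P(M+2) = C(3,1) × 0.5184^2 × 0.4816^1 = 3 × 0.26873856 × 0.4816 = 0.388273 (base)
P(M+4) = C(3,2) × 0.5184^1 × 0.4816^2 = 3 × 0.5184 × 0.23193856 = 0.360711
Relative intensity = 0.360711 / 0.388273 × 100 = 92.90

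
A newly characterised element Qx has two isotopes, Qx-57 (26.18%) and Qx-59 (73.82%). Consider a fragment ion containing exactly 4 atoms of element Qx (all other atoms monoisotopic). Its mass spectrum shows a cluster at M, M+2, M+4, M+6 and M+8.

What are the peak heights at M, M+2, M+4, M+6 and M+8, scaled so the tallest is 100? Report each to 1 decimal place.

Expanding (0.2618 + 0.7382)^4:
P(M) = 0.2618^4 = 0.004698
P(M+2) = 4 × 0.2618^3 × 0.7382^1 = 0.052984
P(M+4) = 6 × 0.2618^2 × 0.7382^2 = 0.224098
P(M+6) = 4 × 0.2618^1 × 0.7382^3 = 0.421261
P(M+8) = 0.7382^4 = 0.296959
The M+6 peak is largest (0.421261); scaling to 100 gives 1.1 : 12.6 : 53.2 : 100.0 : 70.5.

1.1 : 12.6 : 53.2 : 100.0 : 70.5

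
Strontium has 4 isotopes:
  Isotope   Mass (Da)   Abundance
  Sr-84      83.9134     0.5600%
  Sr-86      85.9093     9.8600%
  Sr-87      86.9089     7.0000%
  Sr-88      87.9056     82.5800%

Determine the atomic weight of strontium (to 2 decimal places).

Weight each isotope mass by its fractional abundance: 0.005600 × 83.9134 + 0.098600 × 85.9093 + 0.070000 × 86.9089 + 0.825800 × 87.9056
= 0.46992 + 8.47066 + 6.08362 + 72.59244 = 87.61664 Da

87.62 Da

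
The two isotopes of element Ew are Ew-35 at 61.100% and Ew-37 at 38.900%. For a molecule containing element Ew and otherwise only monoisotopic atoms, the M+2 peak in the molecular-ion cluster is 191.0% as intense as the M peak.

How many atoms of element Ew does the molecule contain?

For n independent Ew atoms, I(M+2)/I(M) = n · (abundance Ew-37) / (abundance Ew-35) = n · 0.38900/0.61100.
n = 1.910 × 0.61100/0.38900 = 3.00 ≈ 3

3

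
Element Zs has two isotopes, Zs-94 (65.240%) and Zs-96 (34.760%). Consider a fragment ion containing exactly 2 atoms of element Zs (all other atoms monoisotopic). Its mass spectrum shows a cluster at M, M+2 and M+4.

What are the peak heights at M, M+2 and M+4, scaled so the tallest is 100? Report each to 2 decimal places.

93.84 : 100.00 : 26.64

Expanding (0.65240 + 0.34760)^2:
P(M) = 0.65240^2 = 0.425626
P(M+2) = 2 × 0.65240^1 × 0.34760^1 = 0.453548
P(M+4) = 0.34760^2 = 0.120826
The M+2 peak is largest (0.453548); scaling to 100 gives 93.84 : 100.00 : 26.64.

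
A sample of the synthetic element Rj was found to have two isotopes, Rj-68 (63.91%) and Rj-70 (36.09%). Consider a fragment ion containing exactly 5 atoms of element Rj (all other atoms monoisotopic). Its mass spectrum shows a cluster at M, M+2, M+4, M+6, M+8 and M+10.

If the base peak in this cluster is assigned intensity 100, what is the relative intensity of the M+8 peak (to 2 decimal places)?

15.94

Term probabilities: M 0.1066, M+2 0.3010, M+4 0.3400, M+6 0.1920, M+8 0.0542, M+10 0.0061. Base peak = M+4.
P(M+4) = C(5,2) × 0.6391^3 × 0.3609^2 = 10 × 0.26103963 × 0.13024881 = 0.340001 (base)
P(M+8) = C(5,4) × 0.6391^1 × 0.3609^4 = 5 × 0.6391 × 0.01696475 = 0.054211
Relative intensity = 0.054211 / 0.340001 × 100 = 15.94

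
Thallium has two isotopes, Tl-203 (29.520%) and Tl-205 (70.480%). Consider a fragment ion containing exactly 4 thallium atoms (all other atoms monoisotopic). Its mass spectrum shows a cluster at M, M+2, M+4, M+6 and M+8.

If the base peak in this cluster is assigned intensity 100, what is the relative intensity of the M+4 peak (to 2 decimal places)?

(0.29520 + 0.70480)^4 gives M 0.0076, M+2 0.0725, M+4 0.2597, M+6 0.4134, M+8 0.2468; the largest is M+6.
P(M+6) = C(4,3) × 0.29520^1 × 0.70480^3 = 4 × 0.2952 × 0.35010449 = 0.413403 (base)
P(M+4) = C(4,2) × 0.29520^2 × 0.70480^2 = 6 × 0.08714304 × 0.49674304 = 0.259726
Relative intensity = 0.259726 / 0.413403 × 100 = 62.83

62.83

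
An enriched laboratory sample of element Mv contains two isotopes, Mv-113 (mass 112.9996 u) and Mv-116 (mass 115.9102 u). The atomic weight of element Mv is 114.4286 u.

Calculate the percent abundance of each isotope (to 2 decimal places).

Mv-113: 50.90%, Mv-116: 49.10%

With x = fraction of Mv-113 (so Mv-116 is 1 − x):
112.9996·x + 115.9102·(1 − x) = 114.4286
(112.9996 − 115.9102)·x = 114.4286 − 115.9102
x = -1.4816 / -2.9106 = 0.50904 → 50.90% Mv-113, 49.10% Mv-116.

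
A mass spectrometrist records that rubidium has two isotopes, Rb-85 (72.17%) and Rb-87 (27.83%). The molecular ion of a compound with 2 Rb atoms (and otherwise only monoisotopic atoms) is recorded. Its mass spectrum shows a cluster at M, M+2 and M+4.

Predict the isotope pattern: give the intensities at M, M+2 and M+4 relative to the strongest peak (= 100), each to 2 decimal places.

100.00 : 77.12 : 14.87

Each Rb atom is independently Rb-85 (p = 0.7217) or Rb-87 (q = 0.2783); the cluster is the binomial expansion (p + q)^2.
P(M) = 0.7217^2 = 0.520851
P(M+2) = 2 × 0.7217^1 × 0.2783^1 = 0.401698
P(M+4) = 0.2783^2 = 0.077451
The M peak is largest (0.520851); scaling to 100 gives 100.00 : 77.12 : 14.87.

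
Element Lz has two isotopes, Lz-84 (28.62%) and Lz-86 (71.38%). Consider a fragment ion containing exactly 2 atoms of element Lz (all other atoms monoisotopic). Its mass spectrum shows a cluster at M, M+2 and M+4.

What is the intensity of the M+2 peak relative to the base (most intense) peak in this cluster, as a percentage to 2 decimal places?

Binomial terms of (0.2862 + 0.7138)^2: M 0.0819, M+2 0.4086, M+4 0.5095 → M+4 is the base peak.
P(M+4) = C(2,2) × 0.2862^0 × 0.7138^2 = 1 × 1.0000 × 0.50951044 = 0.509510 (base)
P(M+2) = C(2,1) × 0.2862^1 × 0.7138^1 = 2 × 0.2862 × 0.7138 = 0.408579
Relative intensity = 0.408579 / 0.509510 × 100 = 80.19

80.19%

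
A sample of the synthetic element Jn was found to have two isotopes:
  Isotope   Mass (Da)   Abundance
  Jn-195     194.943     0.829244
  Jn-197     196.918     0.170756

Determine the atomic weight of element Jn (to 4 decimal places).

195.2802 Da

Average mass = Σ (abundance × isotope mass) = 0.829244 × 194.943 + 0.170756 × 196.918
= 161.65531 + 33.62493 = 195.28024 Da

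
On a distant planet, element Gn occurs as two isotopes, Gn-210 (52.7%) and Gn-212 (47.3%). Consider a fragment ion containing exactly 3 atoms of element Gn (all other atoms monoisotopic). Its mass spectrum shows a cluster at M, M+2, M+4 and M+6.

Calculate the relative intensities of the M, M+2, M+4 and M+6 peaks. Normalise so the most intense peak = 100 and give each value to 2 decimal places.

37.14 : 100.00 : 89.75 : 26.85

Each Gn atom is independently Gn-210 (p = 0.527) or Gn-212 (q = 0.473); the cluster is the binomial expansion (p + q)^3.
P(M) = 0.527^3 = 0.146363
P(M+2) = 3 × 0.527^2 × 0.473^1 = 0.394097
P(M+4) = 3 × 0.527^1 × 0.473^2 = 0.353716
P(M+6) = 0.473^3 = 0.105824
The M+2 peak is largest (0.394097); scaling to 100 gives 37.14 : 100.00 : 89.75 : 26.85.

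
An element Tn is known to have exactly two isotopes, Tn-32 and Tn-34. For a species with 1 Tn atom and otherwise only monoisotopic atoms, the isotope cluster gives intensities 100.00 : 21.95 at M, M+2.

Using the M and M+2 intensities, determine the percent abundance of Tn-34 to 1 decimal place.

18.0%

Write p for the Tn-32 fraction. I(M+2)/I(M) = [C(1,1)·p^0·(1−p)] / p^1 = 1·(1−p)/p = 21.95/100.00 = 0.2195
(1−p)/p = 0.2195/1 = 0.2195  ⇒  p = 1/(1 + 0.2195) = 0.8200
Tn-32: 82.0%, Tn-34: 18.0%.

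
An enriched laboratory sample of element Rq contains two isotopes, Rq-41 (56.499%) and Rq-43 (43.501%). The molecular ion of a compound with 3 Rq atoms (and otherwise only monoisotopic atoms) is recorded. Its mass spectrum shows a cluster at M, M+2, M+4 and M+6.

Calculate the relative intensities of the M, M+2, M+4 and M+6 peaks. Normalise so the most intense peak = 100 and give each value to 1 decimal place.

43.3 : 100.0 : 77.0 : 19.8

The 3 Rq atoms are independent, so intensities follow the terms of (0.56499 + 0.43501)^3.
P(M) = 0.56499^3 = 0.180353
P(M+2) = 3 × 0.56499^2 × 0.43501^1 = 0.416583
P(M+4) = 3 × 0.56499^1 × 0.43501^2 = 0.320745
P(M+6) = 0.43501^3 = 0.082319
The M+2 peak is largest (0.416583); scaling to 100 gives 43.3 : 100.0 : 77.0 : 19.8.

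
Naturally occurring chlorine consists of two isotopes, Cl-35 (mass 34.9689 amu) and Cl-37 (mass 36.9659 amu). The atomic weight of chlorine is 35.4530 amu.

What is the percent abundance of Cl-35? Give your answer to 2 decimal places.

75.76%

Let x be the fractional abundance of Cl-35; then Cl-37 has abundance 1 − x.
34.9689·x + 36.9659·(1 − x) = 35.4530
(34.9689 − 36.9659)·x = 35.4530 − 36.9659
x = -1.5129 / -1.9970 = 0.75759 → 75.76% Cl-35, 24.24% Cl-37.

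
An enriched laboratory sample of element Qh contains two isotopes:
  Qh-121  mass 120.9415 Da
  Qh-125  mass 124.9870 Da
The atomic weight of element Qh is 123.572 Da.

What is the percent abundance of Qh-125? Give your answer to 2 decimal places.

Let x be the fractional abundance of Qh-121; then Qh-125 has abundance 1 − x.
120.9415·x + 124.9870·(1 − x) = 123.572
(120.9415 − 124.9870)·x = 123.572 − 124.9870
x = -1.4150 / -4.0455 = 0.34977 → 34.98% Qh-121, 65.02% Qh-125.

65.02%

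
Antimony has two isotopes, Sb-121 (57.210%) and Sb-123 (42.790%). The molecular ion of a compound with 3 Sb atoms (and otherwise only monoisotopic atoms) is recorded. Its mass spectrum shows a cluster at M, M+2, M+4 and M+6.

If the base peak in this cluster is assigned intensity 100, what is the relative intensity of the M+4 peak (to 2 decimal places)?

Term probabilities: M 0.1872, M+2 0.4202, M+4 0.3143, M+6 0.0783. Base peak = M+2.
P(M+2) = C(3,1) × 0.57210^2 × 0.42790^1 = 3 × 0.32729841 × 0.4279 = 0.420153 (base)
P(M+4) = C(3,2) × 0.57210^1 × 0.42790^2 = 3 × 0.5721 × 0.18309841 = 0.314252
Relative intensity = 0.314252 / 0.420153 × 100 = 74.79

74.79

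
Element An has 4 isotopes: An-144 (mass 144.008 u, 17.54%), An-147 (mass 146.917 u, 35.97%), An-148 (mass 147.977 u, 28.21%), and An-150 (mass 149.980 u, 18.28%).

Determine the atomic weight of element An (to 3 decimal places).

Ar = Σ fᵢ·mᵢ = 0.1754 × 144.008 + 0.3597 × 146.917 + 0.2821 × 147.977 + 0.1828 × 149.980
= 25.2590 + 52.8460 + 41.7443 + 27.4163 = 147.2656 u

147.266 u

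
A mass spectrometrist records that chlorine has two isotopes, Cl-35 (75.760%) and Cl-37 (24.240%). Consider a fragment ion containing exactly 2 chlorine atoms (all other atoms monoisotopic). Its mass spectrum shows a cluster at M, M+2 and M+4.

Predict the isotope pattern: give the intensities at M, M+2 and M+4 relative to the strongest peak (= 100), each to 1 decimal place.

100.0 : 64.0 : 10.2

Expanding (0.75760 + 0.24240)^2:
P(M) = 0.75760^2 = 0.573958
P(M+2) = 2 × 0.75760^1 × 0.24240^1 = 0.367284
P(M+4) = 0.24240^2 = 0.058758
The M peak is largest (0.573958); scaling to 100 gives 100.0 : 64.0 : 10.2.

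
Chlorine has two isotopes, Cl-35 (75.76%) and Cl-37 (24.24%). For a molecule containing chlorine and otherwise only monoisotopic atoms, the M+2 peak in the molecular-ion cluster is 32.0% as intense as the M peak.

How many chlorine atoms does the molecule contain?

1

With n Cl atoms, P(M+2)/P(M) = C(n,1)·p^(n−1)q / p^n = n·q/p = n · 0.2424/0.7576.
n = 0.320 × 0.7576/0.2424 = 1.00 ≈ 1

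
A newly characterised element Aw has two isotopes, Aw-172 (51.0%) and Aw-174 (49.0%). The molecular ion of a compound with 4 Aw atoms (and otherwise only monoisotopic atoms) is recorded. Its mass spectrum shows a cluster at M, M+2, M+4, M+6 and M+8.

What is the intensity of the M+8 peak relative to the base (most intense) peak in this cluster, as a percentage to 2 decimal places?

Term probabilities: M 0.0677, M+2 0.2600, M+4 0.3747, M+6 0.2400, M+8 0.0576. Base peak = M+4.
P(M+4) = C(4,2) × 0.510^2 × 0.490^2 = 6 × 0.2601 × 0.2401 = 0.374700 (base)
P(M+8) = C(4,4) × 0.510^0 × 0.490^4 = 1 × 1.0000 × 0.05764801 = 0.057648
Relative intensity = 0.057648 / 0.374700 × 100 = 15.39

15.39%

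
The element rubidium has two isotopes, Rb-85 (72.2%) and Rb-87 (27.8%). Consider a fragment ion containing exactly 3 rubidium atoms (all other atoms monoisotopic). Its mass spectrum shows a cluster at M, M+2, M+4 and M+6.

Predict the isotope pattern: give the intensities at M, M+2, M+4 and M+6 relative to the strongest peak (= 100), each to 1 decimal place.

Expanding (0.722 + 0.278)^3:
P(M) = 0.722^3 = 0.376367
P(M+2) = 3 × 0.722^2 × 0.278^1 = 0.434751
P(M+4) = 3 × 0.722^1 × 0.278^2 = 0.167397
P(M+6) = 0.278^3 = 0.021485
The M+2 peak is largest (0.434751); scaling to 100 gives 86.6 : 100.0 : 38.5 : 4.9.

86.6 : 100.0 : 38.5 : 4.9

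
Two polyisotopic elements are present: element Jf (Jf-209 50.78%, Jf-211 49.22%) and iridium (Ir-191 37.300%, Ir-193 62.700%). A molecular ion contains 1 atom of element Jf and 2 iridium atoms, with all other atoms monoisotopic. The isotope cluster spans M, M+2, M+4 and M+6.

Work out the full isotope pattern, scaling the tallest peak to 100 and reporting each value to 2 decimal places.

Element Jf pattern (n=1): 0.5078 : 0.4922
Iridium pattern (n=2): 0.139129 : 0.467742 : 0.393129
Convolve the two distributions (both contribute in 2-u steps):
  M: 0.5078×0.139129 = 0.070650
  M+2: 0.5078×0.467742 + 0.4922×0.139129 = 0.305999
  M+4: 0.5078×0.393129 + 0.4922×0.467742 = 0.429854
  M+6: 0.4922×0.393129 = 0.193498
Scale to base peak (0.429854) = 100: 16.44 : 71.19 : 100.00 : 45.01

16.44 : 71.19 : 100.00 : 45.01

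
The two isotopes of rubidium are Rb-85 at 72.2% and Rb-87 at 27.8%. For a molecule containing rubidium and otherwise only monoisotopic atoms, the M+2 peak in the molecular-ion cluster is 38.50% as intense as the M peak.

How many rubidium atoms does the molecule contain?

For n independent Rb atoms, I(M+2)/I(M) = n · (abundance Rb-87) / (abundance Rb-85) = n · 0.278/0.722.
n = 0.3850 × 0.722/0.278 = 1.00 ≈ 1

1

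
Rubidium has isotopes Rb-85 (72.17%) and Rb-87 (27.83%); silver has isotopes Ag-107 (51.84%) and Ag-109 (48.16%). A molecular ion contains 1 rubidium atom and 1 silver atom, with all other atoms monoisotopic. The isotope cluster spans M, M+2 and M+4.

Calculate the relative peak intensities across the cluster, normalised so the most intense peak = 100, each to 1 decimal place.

76.1 : 100.0 : 27.3

Rubidium pattern (n=1): 0.7217 : 0.2783
Silver pattern (n=1): 0.5184 : 0.4816
Convolve the two distributions (both contribute in 2-u steps):
  M: 0.7217×0.5184 = 0.374129
  M+2: 0.7217×0.4816 + 0.2783×0.5184 = 0.491841
  M+4: 0.2783×0.4816 = 0.134029
Scale to base peak (0.491841) = 100: 76.1 : 100.0 : 27.3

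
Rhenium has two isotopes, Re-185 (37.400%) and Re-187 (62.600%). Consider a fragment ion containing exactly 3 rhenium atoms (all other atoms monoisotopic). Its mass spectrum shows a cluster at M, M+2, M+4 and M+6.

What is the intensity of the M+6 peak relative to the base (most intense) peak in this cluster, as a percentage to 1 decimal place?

55.8%

Term probabilities: M 0.0523, M+2 0.2627, M+4 0.4397, M+6 0.2453. Base peak = M+4.
P(M+4) = C(3,2) × 0.37400^1 × 0.62600^2 = 3 × 0.3740 × 0.391876 = 0.439685 (base)
P(M+6) = C(3,3) × 0.37400^0 × 0.62600^3 = 1 × 1.0000 × 0.24531438 = 0.245314
Relative intensity = 0.245314 / 0.439685 × 100 = 55.8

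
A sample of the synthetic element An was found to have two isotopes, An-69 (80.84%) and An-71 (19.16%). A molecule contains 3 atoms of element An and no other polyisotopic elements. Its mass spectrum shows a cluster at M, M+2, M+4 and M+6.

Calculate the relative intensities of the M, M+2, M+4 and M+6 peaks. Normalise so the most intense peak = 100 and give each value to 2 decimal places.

Each An atom is independently An-69 (p = 0.8084) or An-71 (q = 0.1916); the cluster is the binomial expansion (p + q)^3.
P(M) = 0.8084^3 = 0.528298
P(M+2) = 3 × 0.8084^2 × 0.1916^1 = 0.375638
P(M+4) = 3 × 0.8084^1 × 0.1916^2 = 0.089030
P(M+6) = 0.1916^3 = 0.007034
The M peak is largest (0.528298); scaling to 100 gives 100.00 : 71.10 : 16.85 : 1.33.

100.00 : 71.10 : 16.85 : 1.33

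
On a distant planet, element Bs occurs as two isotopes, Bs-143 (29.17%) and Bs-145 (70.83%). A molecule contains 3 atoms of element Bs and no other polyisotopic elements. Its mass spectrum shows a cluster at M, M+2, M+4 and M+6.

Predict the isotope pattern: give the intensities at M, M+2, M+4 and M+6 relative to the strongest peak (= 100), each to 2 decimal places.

5.65 : 41.18 : 100.00 : 80.94

Each Bs atom is independently Bs-143 (p = 0.2917) or Bs-145 (q = 0.7083); the cluster is the binomial expansion (p + q)^3.
P(M) = 0.2917^3 = 0.024820
P(M+2) = 3 × 0.2917^2 × 0.7083^1 = 0.180805
P(M+4) = 3 × 0.2917^1 × 0.7083^2 = 0.439028
P(M+6) = 0.7083^3 = 0.355346
The M+4 peak is largest (0.439028); scaling to 100 gives 5.65 : 41.18 : 100.00 : 80.94.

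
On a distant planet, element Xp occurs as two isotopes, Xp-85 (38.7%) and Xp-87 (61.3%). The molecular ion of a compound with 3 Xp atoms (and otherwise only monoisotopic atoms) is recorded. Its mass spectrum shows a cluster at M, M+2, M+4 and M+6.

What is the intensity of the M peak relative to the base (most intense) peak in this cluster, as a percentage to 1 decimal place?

(0.387 + 0.613)^3 gives M 0.0580, M+2 0.2754, M+4 0.4363, M+6 0.2303; the largest is M+4.
P(M+4) = C(3,2) × 0.387^1 × 0.613^2 = 3 × 0.3870 × 0.375769 = 0.436268 (base)
P(M) = C(3,0) × 0.387^3 × 0.613^0 = 1 × 0.0579606 × 1.0000 = 0.057961
Relative intensity = 0.057961 / 0.436268 × 100 = 13.3

13.3%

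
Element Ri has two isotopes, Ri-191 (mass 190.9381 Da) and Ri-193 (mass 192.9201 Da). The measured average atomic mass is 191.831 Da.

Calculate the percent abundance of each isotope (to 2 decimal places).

With x = fraction of Ri-191 (so Ri-193 is 1 − x):
190.9381·x + 192.9201·(1 − x) = 191.831
(190.9381 − 192.9201)·x = 191.831 − 192.9201
x = -1.0891 / -1.9820 = 0.54950 → 54.95% Ri-191, 45.05% Ri-193.

Ri-191: 54.95%, Ri-193: 45.05%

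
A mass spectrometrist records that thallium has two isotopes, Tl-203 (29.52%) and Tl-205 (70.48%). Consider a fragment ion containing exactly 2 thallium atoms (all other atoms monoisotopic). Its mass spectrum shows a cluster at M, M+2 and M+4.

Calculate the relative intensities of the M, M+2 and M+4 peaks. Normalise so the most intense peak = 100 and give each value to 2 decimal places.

The 2 Tl atoms are independent, so intensities follow the terms of (0.2952 + 0.7048)^2.
P(M) = 0.2952^2 = 0.087143
P(M+2) = 2 × 0.2952^1 × 0.7048^1 = 0.416114
P(M+4) = 0.7048^2 = 0.496743
The M+4 peak is largest (0.496743); scaling to 100 gives 17.54 : 83.77 : 100.00.

17.54 : 83.77 : 100.00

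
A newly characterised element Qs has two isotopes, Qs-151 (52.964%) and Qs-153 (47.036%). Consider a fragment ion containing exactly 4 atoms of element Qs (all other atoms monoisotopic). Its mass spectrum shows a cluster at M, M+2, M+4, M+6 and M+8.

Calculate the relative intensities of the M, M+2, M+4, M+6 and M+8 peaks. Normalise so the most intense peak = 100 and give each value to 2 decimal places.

21.13 : 75.07 : 100.00 : 59.20 : 13.14

Expanding (0.52964 + 0.47036)^4:
P(M) = 0.52964^4 = 0.078691
P(M+2) = 4 × 0.52964^3 × 0.47036^1 = 0.279533
P(M+4) = 6 × 0.52964^2 × 0.47036^2 = 0.372369
P(M+6) = 4 × 0.52964^1 × 0.47036^3 = 0.220461
P(M+8) = 0.47036^4 = 0.048946
The M+4 peak is largest (0.372369); scaling to 100 gives 21.13 : 75.07 : 100.00 : 59.20 : 13.14.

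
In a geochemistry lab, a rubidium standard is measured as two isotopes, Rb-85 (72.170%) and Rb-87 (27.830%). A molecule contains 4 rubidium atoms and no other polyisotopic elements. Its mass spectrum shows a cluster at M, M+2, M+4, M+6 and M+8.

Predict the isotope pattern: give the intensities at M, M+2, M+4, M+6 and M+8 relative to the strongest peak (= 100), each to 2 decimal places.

64.83 : 100.00 : 57.84 : 14.87 : 1.43

The 4 Rb atoms are independent, so intensities follow the terms of (0.72170 + 0.27830)^4.
P(M) = 0.72170^4 = 0.271286
P(M+2) = 4 × 0.72170^3 × 0.27830^1 = 0.418450
P(M+4) = 6 × 0.72170^2 × 0.27830^2 = 0.242042
P(M+6) = 4 × 0.72170^1 × 0.27830^3 = 0.062224
P(M+8) = 0.27830^4 = 0.005999
The M+2 peak is largest (0.418450); scaling to 100 gives 64.83 : 100.00 : 57.84 : 14.87 : 1.43.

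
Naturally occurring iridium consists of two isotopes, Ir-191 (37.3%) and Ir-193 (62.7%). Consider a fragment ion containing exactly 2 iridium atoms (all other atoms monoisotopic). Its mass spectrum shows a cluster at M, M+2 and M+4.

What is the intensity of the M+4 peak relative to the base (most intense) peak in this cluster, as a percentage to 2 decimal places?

84.05%

Binomial terms of (0.373 + 0.627)^2: M 0.1391, M+2 0.4677, M+4 0.3931 → M+2 is the base peak.
P(M+2) = C(2,1) × 0.373^1 × 0.627^1 = 2 × 0.3730 × 0.6270 = 0.467742 (base)
P(M+4) = C(2,2) × 0.373^0 × 0.627^2 = 1 × 1.0000 × 0.393129 = 0.393129
Relative intensity = 0.393129 / 0.467742 × 100 = 84.05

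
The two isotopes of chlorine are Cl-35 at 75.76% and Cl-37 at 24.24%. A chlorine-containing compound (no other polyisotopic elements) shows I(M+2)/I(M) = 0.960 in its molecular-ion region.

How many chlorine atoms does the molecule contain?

For n independent Cl atoms, I(M+2)/I(M) = n · (abundance Cl-37) / (abundance Cl-35) = n · 0.2424/0.7576.
n = 0.960 × 0.7576/0.2424 = 3.00 ≈ 3

3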